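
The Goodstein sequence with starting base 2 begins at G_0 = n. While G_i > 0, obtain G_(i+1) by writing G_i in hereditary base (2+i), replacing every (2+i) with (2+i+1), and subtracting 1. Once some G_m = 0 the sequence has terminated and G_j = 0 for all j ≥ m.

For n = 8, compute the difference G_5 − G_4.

1553800

base 2: 8 = 2^(2 + 1); at 3: 3^(3 + 1) = 81; next = 80
base 3: 80 = 2·3^3 + 2·3^2 + 2·3 + 2; at 4: 2·4^4 + 2·4^2 + 2·4 + 2 = 554; next = 553
base 4: 553 = 2·4^4 + 2·4^2 + 2·4 + 1; at 5: 2·5^5 + 2·5^2 + 2·5 + 1 = 6311; next = 6310
base 5: 6310 = 2·5^5 + 2·5^2 + 2·5; at 6: 2·6^6 + 2·6^2 + 2·6 = 93396; next = 93395
base 6: 93395 = 2·6^6 + 2·6^2 + 6 + 5; at 7: 2·7^7 + 2·7^2 + 7 + 5 = 1647196; next = 1647195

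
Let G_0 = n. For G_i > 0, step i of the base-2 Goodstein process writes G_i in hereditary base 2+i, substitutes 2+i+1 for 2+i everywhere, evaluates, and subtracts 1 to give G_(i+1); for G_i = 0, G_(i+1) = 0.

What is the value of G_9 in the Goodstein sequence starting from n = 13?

3138428381103

[0] 13 ≡ 2^(2 + 1) + 2^2 + 1 (base 2). Lift 3: 109. −1: 108.
[1] 108 ≡ 3^(3 + 1) + 3^3 (base 3). Lift 4: 1280. −1: 1279.
[2] 1279 ≡ 4^(4 + 1) + 3·4^3 + 3·4^2 + 3·4 + 3 (base 4). Lift 5: 16093. −1: 16092.
[3] 16092 ≡ 5^(5 + 1) + 3·5^3 + 3·5^2 + 3·5 + 2 (base 5). Lift 6: 280712. −1: 280711.
[4] 280711 ≡ 6^(6 + 1) + 3·6^3 + 3·6^2 + 3·6 + 1 (base 6). Lift 7: 5765999. −1: 5765998.
[5] 5765998 ≡ 7^(7 + 1) + 3·7^3 + 3·7^2 + 3·7 (base 7). Lift 8: 134219480. −1: 134219479.
[6] 134219479 ≡ 8^(8 + 1) + 3·8^3 + 3·8^2 + 2·8 + 7 (base 8). Lift 9: 3486786856. −1: 3486786855.
[7] 3486786855 ≡ 9^(9 + 1) + 3·9^3 + 3·9^2 + 2·9 + 6 (base 9). Lift 10: 100000003326. −1: 100000003325.
[8] 100000003325 ≡ 10^(10 + 1) + 3·10^3 + 3·10^2 + 2·10 + 5 (base 10). Lift 11: 3138428381104. −1: 3138428381103.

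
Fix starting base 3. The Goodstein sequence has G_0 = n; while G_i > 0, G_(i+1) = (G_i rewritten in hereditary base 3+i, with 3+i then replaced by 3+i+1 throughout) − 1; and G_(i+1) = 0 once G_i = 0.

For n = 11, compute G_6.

i=0: 11 = 3^2 + 2 (b=3); 3→4: 4^2 + 2 = 18; 18−1 = 17
i=1: 17 = 4^2 + 1 (b=4); 4→5: 5^2 + 1 = 26; 26−1 = 25
i=2: 25 = 5^2 (b=5); 5→6: 6^2 = 36; 36−1 = 35
i=3: 35 = 5·6 + 5 (b=6); 6→7: 5·7 + 5 = 40; 40−1 = 39
i=4: 39 = 5·7 + 4 (b=7); 7→8: 5·8 + 4 = 44; 44−1 = 43
i=5: 43 = 5·8 + 3 (b=8); 8→9: 5·9 + 3 = 48; 48−1 = 47

47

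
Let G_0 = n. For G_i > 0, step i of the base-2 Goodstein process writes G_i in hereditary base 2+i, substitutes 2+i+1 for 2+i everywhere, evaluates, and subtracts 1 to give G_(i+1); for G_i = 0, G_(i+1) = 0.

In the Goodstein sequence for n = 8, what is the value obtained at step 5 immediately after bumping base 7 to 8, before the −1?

33554572

8 —HB2→ 2^(2 + 1) —bump→ 3^(3 + 1) = 81 —(−1)→ 80
80 —HB3→ 2·3^3 + 2·3^2 + 2·3 + 2 —bump→ 2·4^4 + 2·4^2 + 2·4 + 2 = 554 —(−1)→ 553
553 —HB4→ 2·4^4 + 2·4^2 + 2·4 + 1 —bump→ 2·5^5 + 2·5^2 + 2·5 + 1 = 6311 —(−1)→ 6310
6310 —HB5→ 2·5^5 + 2·5^2 + 2·5 —bump→ 2·6^6 + 2·6^2 + 2·6 = 93396 —(−1)→ 93395
93395 —HB6→ 2·6^6 + 2·6^2 + 6 + 5 —bump→ 2·7^7 + 2·7^2 + 7 + 5 = 1647196 —(−1)→ 1647195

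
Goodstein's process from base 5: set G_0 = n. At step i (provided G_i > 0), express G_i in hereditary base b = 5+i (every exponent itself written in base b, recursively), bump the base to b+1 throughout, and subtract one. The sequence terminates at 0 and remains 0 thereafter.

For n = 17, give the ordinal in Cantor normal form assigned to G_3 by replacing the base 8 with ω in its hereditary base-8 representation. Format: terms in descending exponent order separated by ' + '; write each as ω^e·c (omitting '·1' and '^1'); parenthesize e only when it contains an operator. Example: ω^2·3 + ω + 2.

ω·2 + 7

(0) 17|_5 = 3·5 + 2 ↦ 3·6 + 2|_6 = 20 ⇒ 19
(1) 19|_6 = 3·6 + 1 ↦ 3·7 + 1|_7 = 22 ⇒ 21
(2) 21|_7 = 3·7 ↦ 3·8|_8 = 24 ⇒ 23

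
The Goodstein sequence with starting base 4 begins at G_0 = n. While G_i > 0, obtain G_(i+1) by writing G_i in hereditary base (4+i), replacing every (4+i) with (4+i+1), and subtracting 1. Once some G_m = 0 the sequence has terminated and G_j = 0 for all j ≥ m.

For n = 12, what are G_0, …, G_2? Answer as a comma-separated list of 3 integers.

step 0: 12 = 3·4; sub 5 for 4: 3·5; = 15; G_1 = 15−1 = 14
step 1: 14 = 2·5 + 4; sub 6 for 5: 2·6 + 4; = 16; G_2 = 16−1 = 15

12, 14, 15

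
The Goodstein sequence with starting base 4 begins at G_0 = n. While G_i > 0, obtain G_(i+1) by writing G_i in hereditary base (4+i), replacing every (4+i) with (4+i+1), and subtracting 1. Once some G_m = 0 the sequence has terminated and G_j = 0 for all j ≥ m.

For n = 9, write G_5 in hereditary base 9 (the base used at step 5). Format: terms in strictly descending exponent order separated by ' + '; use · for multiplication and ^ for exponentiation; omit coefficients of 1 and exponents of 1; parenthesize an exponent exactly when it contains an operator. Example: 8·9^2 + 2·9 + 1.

9 + 2

step 0: 9 = 2·4 + 1; sub 5 for 4: 2·5 + 1; = 11; G_1 = 11−1 = 10
step 1: 10 = 2·5; sub 6 for 5: 2·6; = 12; G_2 = 12−1 = 11
step 2: 11 = 6 + 5; sub 7 for 6: 7 + 5; = 12; G_3 = 12−1 = 11
step 3: 11 = 7 + 4; sub 8 for 7: 8 + 4; = 12; G_4 = 12−1 = 11
step 4: 11 = 8 + 3; sub 9 for 8: 9 + 3; = 12; G_5 = 12−1 = 11
step 5: 11 = 9 + 2; sub 10 for 9: 10 + 2; = 12; G_6 = 12−1 = 11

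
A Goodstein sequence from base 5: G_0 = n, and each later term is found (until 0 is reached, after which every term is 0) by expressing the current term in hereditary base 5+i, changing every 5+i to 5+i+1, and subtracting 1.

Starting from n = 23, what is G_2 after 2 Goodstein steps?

i=0: 23 = 4·5 + 3 (b=5); 5→6: 4·6 + 3 = 27; 27−1 = 26
i=1: 26 = 4·6 + 2 (b=6); 6→7: 4·7 + 2 = 30; 30−1 = 29
i=2: 29 = 4·7 + 1 (b=7); 7→8: 4·8 + 1 = 33; 33−1 = 32

29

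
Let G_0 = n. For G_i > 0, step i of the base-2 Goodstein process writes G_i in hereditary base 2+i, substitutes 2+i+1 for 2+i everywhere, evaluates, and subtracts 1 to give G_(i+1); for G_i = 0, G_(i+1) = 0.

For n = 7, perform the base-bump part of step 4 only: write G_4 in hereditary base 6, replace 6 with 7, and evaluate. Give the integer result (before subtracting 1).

823544

(0) 7|_2 = 2^2 + 2 + 1 ↦ 3^3 + 3 + 1|_3 = 31 ⇒ 30
(1) 30|_3 = 3^3 + 3 ↦ 4^4 + 4|_4 = 260 ⇒ 259
(2) 259|_4 = 4^4 + 3 ↦ 5^5 + 3|_5 = 3128 ⇒ 3127
(3) 3127|_5 = 5^5 + 2 ↦ 6^6 + 2|_6 = 46658 ⇒ 46657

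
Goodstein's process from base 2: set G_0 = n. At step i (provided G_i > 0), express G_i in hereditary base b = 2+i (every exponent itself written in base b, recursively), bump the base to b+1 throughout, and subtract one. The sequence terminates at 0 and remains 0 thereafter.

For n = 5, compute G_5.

i=0: 5 = 2^2 + 1 (b=2); 2→3: 3^3 + 1 = 28; 28−1 = 27
i=1: 27 = 3^3 (b=3); 3→4: 4^4 = 256; 256−1 = 255
i=2: 255 = 3·4^3 + 3·4^2 + 3·4 + 3 (b=4); 4→5: 3·5^3 + 3·5^2 + 3·5 + 3 = 468; 468−1 = 467
i=3: 467 = 3·5^3 + 3·5^2 + 3·5 + 2 (b=5); 5→6: 3·6^3 + 3·6^2 + 3·6 + 2 = 776; 776−1 = 775
i=4: 775 = 3·6^3 + 3·6^2 + 3·6 + 1 (b=6); 6→7: 3·7^3 + 3·7^2 + 3·7 + 1 = 1198; 1198−1 = 1197
i=5: 1197 = 3·7^3 + 3·7^2 + 3·7 (b=7); 7→8: 3·8^3 + 3·8^2 + 3·8 = 1752; 1752−1 = 1751

1197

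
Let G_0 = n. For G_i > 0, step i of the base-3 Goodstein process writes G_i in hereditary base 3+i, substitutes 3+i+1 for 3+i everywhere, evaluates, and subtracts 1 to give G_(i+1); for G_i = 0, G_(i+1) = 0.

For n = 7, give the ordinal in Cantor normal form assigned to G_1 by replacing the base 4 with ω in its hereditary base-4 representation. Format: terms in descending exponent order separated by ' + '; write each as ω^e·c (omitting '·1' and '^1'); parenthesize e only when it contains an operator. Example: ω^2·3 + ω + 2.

G_0=7  [base 3] 2·3 + 1  →[3↦4]→  2·4 + 1 = 9  −1 ⇒ G_1=8
G_1=8  [base 4] 2·4  →[4↦5]→  2·5 = 10  −1 ⇒ G_2=9

ω·2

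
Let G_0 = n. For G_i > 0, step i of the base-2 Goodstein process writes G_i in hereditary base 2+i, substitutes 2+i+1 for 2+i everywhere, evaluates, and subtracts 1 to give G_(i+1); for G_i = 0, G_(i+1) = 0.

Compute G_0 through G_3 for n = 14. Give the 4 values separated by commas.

[0] 14 ≡ 2^(2 + 1) + 2^2 + 2 (base 2). Lift 3: 111. −1: 110.
[1] 110 ≡ 3^(3 + 1) + 3^3 + 2 (base 3). Lift 4: 1282. −1: 1281.
[2] 1281 ≡ 4^(4 + 1) + 4^4 + 1 (base 4). Lift 5: 18751. −1: 18750.

14, 110, 1281, 18750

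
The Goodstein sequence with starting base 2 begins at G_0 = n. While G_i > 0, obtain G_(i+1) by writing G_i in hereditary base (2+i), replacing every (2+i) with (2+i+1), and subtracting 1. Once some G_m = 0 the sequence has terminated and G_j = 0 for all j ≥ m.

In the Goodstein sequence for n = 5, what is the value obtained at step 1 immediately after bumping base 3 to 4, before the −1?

5 —HB2→ 2^2 + 1 —bump→ 3^3 + 1 = 28 —(−1)→ 27
27 —HB3→ 3^3 —bump→ 4^4 = 256 —(−1)→ 255

256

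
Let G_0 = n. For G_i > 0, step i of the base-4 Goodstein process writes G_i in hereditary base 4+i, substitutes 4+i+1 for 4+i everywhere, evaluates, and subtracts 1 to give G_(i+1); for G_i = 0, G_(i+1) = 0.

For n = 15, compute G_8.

27

[0] 15 ≡ 3·4 + 3 (base 4). Lift 5: 18. −1: 17.
[1] 17 ≡ 3·5 + 2 (base 5). Lift 6: 20. −1: 19.
[2] 19 ≡ 3·6 + 1 (base 6). Lift 7: 22. −1: 21.
[3] 21 ≡ 3·7 (base 7). Lift 8: 24. −1: 23.
[4] 23 ≡ 2·8 + 7 (base 8). Lift 9: 25. −1: 24.
[5] 24 ≡ 2·9 + 6 (base 9). Lift 10: 26. −1: 25.
[6] 25 ≡ 2·10 + 5 (base 10). Lift 11: 27. −1: 26.
[7] 26 ≡ 2·11 + 4 (base 11). Lift 12: 28. −1: 27.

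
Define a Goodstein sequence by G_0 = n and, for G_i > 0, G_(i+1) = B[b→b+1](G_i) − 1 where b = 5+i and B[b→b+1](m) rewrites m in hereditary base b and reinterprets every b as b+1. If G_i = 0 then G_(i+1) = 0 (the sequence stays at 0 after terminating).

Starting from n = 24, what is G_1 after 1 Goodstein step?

(0) 24|_5 = 4·5 + 4 ↦ 4·6 + 4|_6 = 28 ⇒ 27
(1) 27|_6 = 4·6 + 3 ↦ 4·7 + 3|_7 = 31 ⇒ 30

27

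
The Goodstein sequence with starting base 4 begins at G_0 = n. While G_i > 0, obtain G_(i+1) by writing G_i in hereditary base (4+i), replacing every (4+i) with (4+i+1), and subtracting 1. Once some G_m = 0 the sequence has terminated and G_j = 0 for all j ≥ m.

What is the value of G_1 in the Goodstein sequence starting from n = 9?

step 0: 9 = 2·4 + 1; sub 5 for 4: 2·5 + 1; = 11; G_1 = 11−1 = 10
step 1: 10 = 2·5; sub 6 for 5: 2·6; = 12; G_2 = 12−1 = 11

10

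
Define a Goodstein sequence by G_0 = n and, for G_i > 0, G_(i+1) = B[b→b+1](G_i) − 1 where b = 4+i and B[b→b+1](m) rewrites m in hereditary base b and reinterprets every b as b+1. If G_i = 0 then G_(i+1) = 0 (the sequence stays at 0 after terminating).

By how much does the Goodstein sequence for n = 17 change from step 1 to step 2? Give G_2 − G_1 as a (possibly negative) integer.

G_0 = 17. HB_4(17) = 4^2 + 1. Bump = 26. G_1 = 25.
G_1 = 25. HB_5(25) = 5^2. Bump = 36. G_2 = 35.

10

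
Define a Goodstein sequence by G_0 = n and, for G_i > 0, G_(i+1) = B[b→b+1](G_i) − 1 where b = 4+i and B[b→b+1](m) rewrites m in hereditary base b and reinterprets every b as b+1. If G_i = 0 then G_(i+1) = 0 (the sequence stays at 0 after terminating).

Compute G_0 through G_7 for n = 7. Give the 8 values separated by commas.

7, 7, 7, 7, 7, 6, 5, 4

G_0 = 7. HB_4(7) = 4 + 3. Bump = 8. G_1 = 7.
G_1 = 7. HB_5(7) = 5 + 2. Bump = 8. G_2 = 7.
G_2 = 7. HB_6(7) = 6 + 1. Bump = 8. G_3 = 7.
G_3 = 7. HB_7(7) = 7. Bump = 8. G_4 = 7.
G_4 = 7. HB_8(7) = 7. Bump = 7. G_5 = 6.
G_5 = 6. HB_9(6) = 6. Bump = 6. G_6 = 5.
G_6 = 5. HB_10(5) = 5. Bump = 5. G_7 = 4.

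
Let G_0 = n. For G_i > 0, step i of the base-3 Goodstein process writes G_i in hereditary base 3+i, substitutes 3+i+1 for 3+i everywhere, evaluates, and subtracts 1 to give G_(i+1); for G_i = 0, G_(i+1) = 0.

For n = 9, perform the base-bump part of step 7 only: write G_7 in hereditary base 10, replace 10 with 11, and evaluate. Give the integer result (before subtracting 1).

27

G_0 = 9. HB_3(9) = 3^2. Bump = 16. G_1 = 15.
G_1 = 15. HB_4(15) = 3·4 + 3. Bump = 18. G_2 = 17.
G_2 = 17. HB_5(17) = 3·5 + 2. Bump = 20. G_3 = 19.
G_3 = 19. HB_6(19) = 3·6 + 1. Bump = 22. G_4 = 21.
G_4 = 21. HB_7(21) = 3·7. Bump = 24. G_5 = 23.
G_5 = 23. HB_8(23) = 2·8 + 7. Bump = 25. G_6 = 24.
G_6 = 24. HB_9(24) = 2·9 + 6. Bump = 26. G_7 = 25.
G_7 = 25. HB_10(25) = 2·10 + 5. Bump = 27. G_8 = 26.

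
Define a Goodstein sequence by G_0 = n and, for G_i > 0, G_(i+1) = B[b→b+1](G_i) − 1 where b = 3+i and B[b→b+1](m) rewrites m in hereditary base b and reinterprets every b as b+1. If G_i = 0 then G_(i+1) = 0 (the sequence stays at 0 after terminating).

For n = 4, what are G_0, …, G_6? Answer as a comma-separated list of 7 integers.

4 —HB3→ 3 + 1 —bump→ 4 + 1 = 5 —(−1)→ 4
4 —HB4→ 4 —bump→ 5 = 5 —(−1)→ 4
4 —HB5→ 4 —bump→ 4 = 4 —(−1)→ 3
3 —HB6→ 3 —bump→ 3 = 3 —(−1)→ 2
2 —HB7→ 2 —bump→ 2 = 2 —(−1)→ 1
1 —HB8→ 1 —bump→ 1 = 1 —(−1)→ 0

4, 4, 4, 3, 2, 1, 0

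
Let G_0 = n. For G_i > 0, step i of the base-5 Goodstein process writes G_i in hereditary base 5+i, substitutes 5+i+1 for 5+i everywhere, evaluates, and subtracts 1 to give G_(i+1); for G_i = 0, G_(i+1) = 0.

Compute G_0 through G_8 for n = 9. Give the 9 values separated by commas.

9, 9, 9, 9, 9, 9, 8, 7, 6

9 —HB5→ 5 + 4 —bump→ 6 + 4 = 10 —(−1)→ 9
9 —HB6→ 6 + 3 —bump→ 7 + 3 = 10 —(−1)→ 9
9 —HB7→ 7 + 2 —bump→ 8 + 2 = 10 —(−1)→ 9
9 —HB8→ 8 + 1 —bump→ 9 + 1 = 10 —(−1)→ 9
9 —HB9→ 9 —bump→ 10 = 10 —(−1)→ 9
9 —HB10→ 9 —bump→ 9 = 9 —(−1)→ 8
8 —HB11→ 8 —bump→ 8 = 8 —(−1)→ 7
7 —HB12→ 7 —bump→ 7 = 7 —(−1)→ 6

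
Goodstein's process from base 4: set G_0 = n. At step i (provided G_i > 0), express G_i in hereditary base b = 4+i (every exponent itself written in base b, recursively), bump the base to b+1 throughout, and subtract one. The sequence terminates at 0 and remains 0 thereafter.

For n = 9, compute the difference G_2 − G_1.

i=0: 9 = 2·4 + 1 (b=4); 4→5: 2·5 + 1 = 11; 11−1 = 10
i=1: 10 = 2·5 (b=5); 5→6: 2·6 = 12; 12−1 = 11

1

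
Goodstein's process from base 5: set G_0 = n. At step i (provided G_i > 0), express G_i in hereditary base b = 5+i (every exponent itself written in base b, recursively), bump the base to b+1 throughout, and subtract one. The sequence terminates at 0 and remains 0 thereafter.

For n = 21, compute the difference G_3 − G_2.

(0) 21|_5 = 4·5 + 1 ↦ 4·6 + 1|_6 = 25 ⇒ 24
(1) 24|_6 = 4·6 ↦ 4·7|_7 = 28 ⇒ 27
(2) 27|_7 = 3·7 + 6 ↦ 3·8 + 6|_8 = 30 ⇒ 29

2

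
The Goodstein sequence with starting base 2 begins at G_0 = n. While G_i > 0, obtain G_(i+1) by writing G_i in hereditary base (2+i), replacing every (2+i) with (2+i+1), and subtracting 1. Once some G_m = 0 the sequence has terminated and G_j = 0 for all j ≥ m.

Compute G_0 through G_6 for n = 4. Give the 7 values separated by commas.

4, 26, 41, 60, 83, 109, 139

i=0: 4 = 2^2 (b=2); 2→3: 3^3 = 27; 27−1 = 26
i=1: 26 = 2·3^2 + 2·3 + 2 (b=3); 3→4: 2·4^2 + 2·4 + 2 = 42; 42−1 = 41
i=2: 41 = 2·4^2 + 2·4 + 1 (b=4); 4→5: 2·5^2 + 2·5 + 1 = 61; 61−1 = 60
i=3: 60 = 2·5^2 + 2·5 (b=5); 5→6: 2·6^2 + 2·6 = 84; 84−1 = 83
i=4: 83 = 2·6^2 + 6 + 5 (b=6); 6→7: 2·7^2 + 7 + 5 = 110; 110−1 = 109
i=5: 109 = 2·7^2 + 7 + 4 (b=7); 7→8: 2·8^2 + 8 + 4 = 140; 140−1 = 139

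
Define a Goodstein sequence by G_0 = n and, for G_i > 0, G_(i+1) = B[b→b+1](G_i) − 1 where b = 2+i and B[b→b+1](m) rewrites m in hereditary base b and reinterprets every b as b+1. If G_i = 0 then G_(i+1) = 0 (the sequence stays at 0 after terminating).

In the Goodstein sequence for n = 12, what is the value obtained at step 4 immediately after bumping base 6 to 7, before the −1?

G_0 = 12. HB_2(12) = 2^(2 + 1) + 2^2. Bump = 108. G_1 = 107.
G_1 = 107. HB_3(107) = 3^(3 + 1) + 2·3^2 + 2·3 + 2. Bump = 1066. G_2 = 1065.
G_2 = 1065. HB_4(1065) = 4^(4 + 1) + 2·4^2 + 2·4 + 1. Bump = 15686. G_3 = 15685.
G_3 = 15685. HB_5(15685) = 5^(5 + 1) + 2·5^2 + 2·5. Bump = 280020. G_4 = 280019.
G_4 = 280019. HB_6(280019) = 6^(6 + 1) + 2·6^2 + 6 + 5. Bump = 5764911. G_5 = 5764910.

5764911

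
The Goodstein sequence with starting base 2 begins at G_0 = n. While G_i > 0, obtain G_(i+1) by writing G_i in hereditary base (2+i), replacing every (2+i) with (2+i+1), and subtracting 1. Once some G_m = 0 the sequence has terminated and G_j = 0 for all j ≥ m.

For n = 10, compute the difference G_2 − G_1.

(0) 10|_2 = 2^(2 + 1) + 2 ↦ 3^(3 + 1) + 3|_3 = 84 ⇒ 83
(1) 83|_3 = 3^(3 + 1) + 2 ↦ 4^(4 + 1) + 2|_4 = 1026 ⇒ 1025

942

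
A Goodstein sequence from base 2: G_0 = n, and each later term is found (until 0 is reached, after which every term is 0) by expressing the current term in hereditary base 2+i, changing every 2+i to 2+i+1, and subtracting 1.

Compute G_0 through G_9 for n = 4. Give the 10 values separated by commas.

4 —HB2→ 2^2 —bump→ 3^3 = 27 —(−1)→ 26
26 —HB3→ 2·3^2 + 2·3 + 2 —bump→ 2·4^2 + 2·4 + 2 = 42 —(−1)→ 41
41 —HB4→ 2·4^2 + 2·4 + 1 —bump→ 2·5^2 + 2·5 + 1 = 61 —(−1)→ 60
60 —HB5→ 2·5^2 + 2·5 —bump→ 2·6^2 + 2·6 = 84 —(−1)→ 83
83 —HB6→ 2·6^2 + 6 + 5 —bump→ 2·7^2 + 7 + 5 = 110 —(−1)→ 109
109 —HB7→ 2·7^2 + 7 + 4 —bump→ 2·8^2 + 8 + 4 = 140 —(−1)→ 139
139 —HB8→ 2·8^2 + 8 + 3 —bump→ 2·9^2 + 9 + 3 = 174 —(−1)→ 173
173 —HB9→ 2·9^2 + 9 + 2 —bump→ 2·10^2 + 10 + 2 = 212 —(−1)→ 211
211 —HB10→ 2·10^2 + 10 + 1 —bump→ 2·11^2 + 11 + 1 = 254 —(−1)→ 253

4, 26, 41, 60, 83, 109, 139, 173, 211, 253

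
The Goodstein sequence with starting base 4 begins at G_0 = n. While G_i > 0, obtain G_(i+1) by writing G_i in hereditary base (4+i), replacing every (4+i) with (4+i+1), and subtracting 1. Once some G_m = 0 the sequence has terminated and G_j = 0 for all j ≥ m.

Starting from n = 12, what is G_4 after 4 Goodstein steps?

(0) 12|_4 = 3·4 ↦ 3·5|_5 = 15 ⇒ 14
(1) 14|_5 = 2·5 + 4 ↦ 2·6 + 4|_6 = 16 ⇒ 15
(2) 15|_6 = 2·6 + 3 ↦ 2·7 + 3|_7 = 17 ⇒ 16
(3) 16|_7 = 2·7 + 2 ↦ 2·8 + 2|_8 = 18 ⇒ 17
(4) 17|_8 = 2·8 + 1 ↦ 2·9 + 1|_9 = 19 ⇒ 18

17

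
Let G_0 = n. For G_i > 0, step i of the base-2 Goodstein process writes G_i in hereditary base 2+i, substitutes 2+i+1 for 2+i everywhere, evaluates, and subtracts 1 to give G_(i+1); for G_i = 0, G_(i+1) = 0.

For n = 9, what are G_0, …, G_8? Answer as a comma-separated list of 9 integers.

step 0: 9 = 2^(2 + 1) + 1; sub 3 for 2: 3^(3 + 1) + 1; = 82; G_1 = 82−1 = 81
step 1: 81 = 3^(3 + 1); sub 4 for 3: 4^(4 + 1); = 1024; G_2 = 1024−1 = 1023
step 2: 1023 = 3·4^4 + 3·4^3 + 3·4^2 + 3·4 + 3; sub 5 for 4: 3·5^5 + 3·5^3 + 3·5^2 + 3·5 + 3; = 9843; G_3 = 9843−1 = 9842
step 3: 9842 = 3·5^5 + 3·5^3 + 3·5^2 + 3·5 + 2; sub 6 for 5: 3·6^6 + 3·6^3 + 3·6^2 + 3·6 + 2; = 140744; G_4 = 140744−1 = 140743
step 4: 140743 = 3·6^6 + 3·6^3 + 3·6^2 + 3·6 + 1; sub 7 for 6: 3·7^7 + 3·7^3 + 3·7^2 + 3·7 + 1; = 2471827; G_5 = 2471827−1 = 2471826
step 5: 2471826 = 3·7^7 + 3·7^3 + 3·7^2 + 3·7; sub 8 for 7: 3·8^8 + 3·8^3 + 3·8^2 + 3·8; = 50333400; G_6 = 50333400−1 = 50333399
step 6: 50333399 = 3·8^8 + 3·8^3 + 3·8^2 + 2·8 + 7; sub 9 for 8: 3·9^9 + 3·9^3 + 3·9^2 + 2·9 + 7; = 1162263922; G_7 = 1162263922−1 = 1162263921
step 7: 1162263921 = 3·9^9 + 3·9^3 + 3·9^2 + 2·9 + 6; sub 10 for 9: 3·10^10 + 3·10^3 + 3·10^2 + 2·10 + 6; = 30000003326; G_8 = 30000003326−1 = 30000003325

9, 81, 1023, 9842, 140743, 2471826, 50333399, 1162263921, 30000003325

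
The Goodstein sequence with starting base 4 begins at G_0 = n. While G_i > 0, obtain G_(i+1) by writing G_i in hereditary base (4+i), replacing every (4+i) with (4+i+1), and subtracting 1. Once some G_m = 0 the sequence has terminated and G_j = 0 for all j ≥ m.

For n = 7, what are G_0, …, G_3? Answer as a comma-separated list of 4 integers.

base 4: 7 = 4 + 3; at 5: 5 + 3 = 8; next = 7
base 5: 7 = 5 + 2; at 6: 6 + 2 = 8; next = 7
base 6: 7 = 6 + 1; at 7: 7 + 1 = 8; next = 7

7, 7, 7, 7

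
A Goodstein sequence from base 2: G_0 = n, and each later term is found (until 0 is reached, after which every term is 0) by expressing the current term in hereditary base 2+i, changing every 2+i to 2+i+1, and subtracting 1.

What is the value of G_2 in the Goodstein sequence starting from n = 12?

i=0: 12 = 2^(2 + 1) + 2^2 (b=2); 2→3: 3^(3 + 1) + 3^3 = 108; 108−1 = 107
i=1: 107 = 3^(3 + 1) + 2·3^2 + 2·3 + 2 (b=3); 3→4: 4^(4 + 1) + 2·4^2 + 2·4 + 2 = 1066; 1066−1 = 1065
i=2: 1065 = 4^(4 + 1) + 2·4^2 + 2·4 + 1 (b=4); 4→5: 5^(5 + 1) + 2·5^2 + 2·5 + 1 = 15686; 15686−1 = 15685

1065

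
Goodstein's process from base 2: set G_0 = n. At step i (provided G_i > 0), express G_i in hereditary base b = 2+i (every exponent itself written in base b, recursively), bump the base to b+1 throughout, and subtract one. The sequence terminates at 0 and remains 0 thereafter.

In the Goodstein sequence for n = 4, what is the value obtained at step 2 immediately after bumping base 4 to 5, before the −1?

61

i=0: 4 = 2^2 (b=2); 2→3: 3^3 = 27; 27−1 = 26
i=1: 26 = 2·3^2 + 2·3 + 2 (b=3); 3→4: 2·4^2 + 2·4 + 2 = 42; 42−1 = 41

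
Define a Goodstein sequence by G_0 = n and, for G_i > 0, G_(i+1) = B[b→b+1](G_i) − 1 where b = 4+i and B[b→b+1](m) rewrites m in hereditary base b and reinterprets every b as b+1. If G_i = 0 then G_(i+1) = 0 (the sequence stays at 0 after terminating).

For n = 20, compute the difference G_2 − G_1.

G_0 = 20. HB_4(20) = 4^2 + 4. Bump = 30. G_1 = 29.
G_1 = 29. HB_5(29) = 5^2 + 4. Bump = 40. G_2 = 39.

10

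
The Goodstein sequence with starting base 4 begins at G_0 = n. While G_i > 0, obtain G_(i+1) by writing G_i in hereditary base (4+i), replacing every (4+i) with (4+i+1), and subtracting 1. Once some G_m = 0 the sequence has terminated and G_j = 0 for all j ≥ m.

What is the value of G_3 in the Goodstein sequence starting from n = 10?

(0) 10|_4 = 2·4 + 2 ↦ 2·5 + 2|_5 = 12 ⇒ 11
(1) 11|_5 = 2·5 + 1 ↦ 2·6 + 1|_6 = 13 ⇒ 12
(2) 12|_6 = 2·6 ↦ 2·7|_7 = 14 ⇒ 13
(3) 13|_7 = 7 + 6 ↦ 8 + 6|_8 = 14 ⇒ 13

13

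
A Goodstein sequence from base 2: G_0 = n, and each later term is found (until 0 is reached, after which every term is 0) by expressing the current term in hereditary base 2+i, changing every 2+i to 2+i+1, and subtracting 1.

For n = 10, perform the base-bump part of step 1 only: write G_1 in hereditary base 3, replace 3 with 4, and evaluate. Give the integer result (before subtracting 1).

1026

i=0: 10 = 2^(2 + 1) + 2 (b=2); 2→3: 3^(3 + 1) + 3 = 84; 84−1 = 83
i=1: 83 = 3^(3 + 1) + 2 (b=3); 3→4: 4^(4 + 1) + 2 = 1026; 1026−1 = 1025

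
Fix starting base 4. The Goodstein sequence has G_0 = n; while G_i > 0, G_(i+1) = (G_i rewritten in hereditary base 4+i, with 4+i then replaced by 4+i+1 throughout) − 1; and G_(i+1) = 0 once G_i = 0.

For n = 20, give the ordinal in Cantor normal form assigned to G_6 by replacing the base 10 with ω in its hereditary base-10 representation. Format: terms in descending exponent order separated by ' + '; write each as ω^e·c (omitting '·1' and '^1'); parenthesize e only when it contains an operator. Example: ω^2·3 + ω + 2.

ω·9 + 9

[0] 20 ≡ 4^2 + 4 (base 4). Lift 5: 30. −1: 29.
[1] 29 ≡ 5^2 + 4 (base 5). Lift 6: 40. −1: 39.
[2] 39 ≡ 6^2 + 3 (base 6). Lift 7: 52. −1: 51.
[3] 51 ≡ 7^2 + 2 (base 7). Lift 8: 66. −1: 65.
[4] 65 ≡ 8^2 + 1 (base 8). Lift 9: 82. −1: 81.
[5] 81 ≡ 9^2 (base 9). Lift 10: 100. −1: 99.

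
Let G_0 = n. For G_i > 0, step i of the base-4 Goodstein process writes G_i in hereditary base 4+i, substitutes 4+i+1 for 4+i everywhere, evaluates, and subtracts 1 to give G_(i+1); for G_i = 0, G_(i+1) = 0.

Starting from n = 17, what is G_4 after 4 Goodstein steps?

(0) 17|_4 = 4^2 + 1 ↦ 5^2 + 1|_5 = 26 ⇒ 25
(1) 25|_5 = 5^2 ↦ 6^2|_6 = 36 ⇒ 35
(2) 35|_6 = 5·6 + 5 ↦ 5·7 + 5|_7 = 40 ⇒ 39
(3) 39|_7 = 5·7 + 4 ↦ 5·8 + 4|_8 = 44 ⇒ 43
(4) 43|_8 = 5·8 + 3 ↦ 5·9 + 3|_9 = 48 ⇒ 47

43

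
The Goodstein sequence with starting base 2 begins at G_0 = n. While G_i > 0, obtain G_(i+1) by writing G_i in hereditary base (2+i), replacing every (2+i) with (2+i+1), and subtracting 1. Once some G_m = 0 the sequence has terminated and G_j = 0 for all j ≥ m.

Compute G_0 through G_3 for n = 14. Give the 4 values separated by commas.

step 0: 14 = 2^(2 + 1) + 2^2 + 2; sub 3 for 2: 3^(3 + 1) + 3^3 + 3; = 111; G_1 = 111−1 = 110
step 1: 110 = 3^(3 + 1) + 3^3 + 2; sub 4 for 3: 4^(4 + 1) + 4^4 + 2; = 1282; G_2 = 1282−1 = 1281
step 2: 1281 = 4^(4 + 1) + 4^4 + 1; sub 5 for 4: 5^(5 + 1) + 5^5 + 1; = 18751; G_3 = 18751−1 = 18750

14, 110, 1281, 18750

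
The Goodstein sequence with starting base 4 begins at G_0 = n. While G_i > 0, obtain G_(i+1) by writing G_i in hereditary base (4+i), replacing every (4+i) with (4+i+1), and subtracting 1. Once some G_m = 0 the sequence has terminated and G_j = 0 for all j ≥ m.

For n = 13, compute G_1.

G_0 = 13. HB_4(13) = 3·4 + 1. Bump = 16. G_1 = 15.
G_1 = 15. HB_5(15) = 3·5. Bump = 18. G_2 = 17.

15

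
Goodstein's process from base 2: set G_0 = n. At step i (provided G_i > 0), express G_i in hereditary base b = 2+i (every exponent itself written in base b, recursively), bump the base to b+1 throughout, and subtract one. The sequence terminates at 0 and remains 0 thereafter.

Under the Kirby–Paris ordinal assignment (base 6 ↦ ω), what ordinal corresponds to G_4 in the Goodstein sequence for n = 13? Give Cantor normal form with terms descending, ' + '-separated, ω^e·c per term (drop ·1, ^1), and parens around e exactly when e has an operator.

ω^(ω + 1) + ω^3·3 + ω^2·3 + ω·3 + 1

13 —HB2→ 2^(2 + 1) + 2^2 + 1 —bump→ 3^(3 + 1) + 3^3 + 1 = 109 —(−1)→ 108
108 —HB3→ 3^(3 + 1) + 3^3 —bump→ 4^(4 + 1) + 4^4 = 1280 —(−1)→ 1279
1279 —HB4→ 4^(4 + 1) + 3·4^3 + 3·4^2 + 3·4 + 3 —bump→ 5^(5 + 1) + 3·5^3 + 3·5^2 + 3·5 + 3 = 16093 —(−1)→ 16092
16092 —HB5→ 5^(5 + 1) + 3·5^3 + 3·5^2 + 3·5 + 2 —bump→ 6^(6 + 1) + 3·6^3 + 3·6^2 + 3·6 + 2 = 280712 —(−1)→ 280711
280711 —HB6→ 6^(6 + 1) + 3·6^3 + 3·6^2 + 3·6 + 1 —bump→ 7^(7 + 1) + 3·7^3 + 3·7^2 + 3·7 + 1 = 5765999 —(−1)→ 5765998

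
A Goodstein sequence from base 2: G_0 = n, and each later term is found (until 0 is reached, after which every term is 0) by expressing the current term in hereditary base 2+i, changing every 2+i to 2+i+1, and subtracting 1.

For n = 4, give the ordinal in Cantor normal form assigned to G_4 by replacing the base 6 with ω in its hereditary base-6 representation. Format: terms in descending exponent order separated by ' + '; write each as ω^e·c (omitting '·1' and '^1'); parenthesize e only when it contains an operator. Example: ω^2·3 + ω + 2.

4 —HB2→ 2^2 —bump→ 3^3 = 27 —(−1)→ 26
26 —HB3→ 2·3^2 + 2·3 + 2 —bump→ 2·4^2 + 2·4 + 2 = 42 —(−1)→ 41
41 —HB4→ 2·4^2 + 2·4 + 1 —bump→ 2·5^2 + 2·5 + 1 = 61 —(−1)→ 60
60 —HB5→ 2·5^2 + 2·5 —bump→ 2·6^2 + 2·6 = 84 —(−1)→ 83
83 —HB6→ 2·6^2 + 6 + 5 —bump→ 2·7^2 + 7 + 5 = 110 —(−1)→ 109

ω^2·2 + ω + 5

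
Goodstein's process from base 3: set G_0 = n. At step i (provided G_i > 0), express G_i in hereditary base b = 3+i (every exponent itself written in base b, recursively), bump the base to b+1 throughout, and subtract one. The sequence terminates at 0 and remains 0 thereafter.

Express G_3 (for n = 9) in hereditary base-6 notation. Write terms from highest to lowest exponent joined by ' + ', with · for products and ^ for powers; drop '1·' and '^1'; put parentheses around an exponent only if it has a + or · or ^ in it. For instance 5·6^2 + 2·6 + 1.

3·6 + 1

G_0=9  [base 3] 3^2  →[3↦4]→  4^2 = 16  −1 ⇒ G_1=15
G_1=15  [base 4] 3·4 + 3  →[4↦5]→  3·5 + 3 = 18  −1 ⇒ G_2=17
G_2=17  [base 5] 3·5 + 2  →[5↦6]→  3·6 + 2 = 20  −1 ⇒ G_3=19
G_3=19  [base 6] 3·6 + 1  →[6↦7]→  3·7 + 1 = 22  −1 ⇒ G_4=21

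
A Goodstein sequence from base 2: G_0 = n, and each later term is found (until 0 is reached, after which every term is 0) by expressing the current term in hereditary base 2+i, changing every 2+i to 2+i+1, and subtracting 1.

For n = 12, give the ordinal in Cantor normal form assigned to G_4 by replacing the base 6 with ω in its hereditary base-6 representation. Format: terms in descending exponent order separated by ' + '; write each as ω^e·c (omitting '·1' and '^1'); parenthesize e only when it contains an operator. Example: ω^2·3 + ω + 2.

base 2: 12 = 2^(2 + 1) + 2^2; at 3: 3^(3 + 1) + 3^3 = 108; next = 107
base 3: 107 = 3^(3 + 1) + 2·3^2 + 2·3 + 2; at 4: 4^(4 + 1) + 2·4^2 + 2·4 + 2 = 1066; next = 1065
base 4: 1065 = 4^(4 + 1) + 2·4^2 + 2·4 + 1; at 5: 5^(5 + 1) + 2·5^2 + 2·5 + 1 = 15686; next = 15685
base 5: 15685 = 5^(5 + 1) + 2·5^2 + 2·5; at 6: 6^(6 + 1) + 2·6^2 + 2·6 = 280020; next = 280019

ω^(ω + 1) + ω^2·2 + ω + 5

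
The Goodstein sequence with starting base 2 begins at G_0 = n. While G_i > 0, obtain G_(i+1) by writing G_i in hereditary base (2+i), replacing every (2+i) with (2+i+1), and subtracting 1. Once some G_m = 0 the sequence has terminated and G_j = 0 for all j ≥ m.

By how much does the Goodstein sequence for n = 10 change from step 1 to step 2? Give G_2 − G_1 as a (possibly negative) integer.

942

(0) 10|_2 = 2^(2 + 1) + 2 ↦ 3^(3 + 1) + 3|_3 = 84 ⇒ 83
(1) 83|_3 = 3^(3 + 1) + 2 ↦ 4^(4 + 1) + 2|_4 = 1026 ⇒ 1025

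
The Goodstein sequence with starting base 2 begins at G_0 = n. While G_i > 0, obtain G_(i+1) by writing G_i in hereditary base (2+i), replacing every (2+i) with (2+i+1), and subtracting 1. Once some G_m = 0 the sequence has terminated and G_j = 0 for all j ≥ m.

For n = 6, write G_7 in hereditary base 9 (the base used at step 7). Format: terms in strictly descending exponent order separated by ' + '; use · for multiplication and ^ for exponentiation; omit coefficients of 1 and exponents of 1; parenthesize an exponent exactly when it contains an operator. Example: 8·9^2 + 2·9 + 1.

G_0 = 6. HB_2(6) = 2^2 + 2. Bump = 30. G_1 = 29.
G_1 = 29. HB_3(29) = 3^3 + 2. Bump = 258. G_2 = 257.
G_2 = 257. HB_4(257) = 4^4 + 1. Bump = 3126. G_3 = 3125.
G_3 = 3125. HB_5(3125) = 5^5. Bump = 46656. G_4 = 46655.
G_4 = 46655. HB_6(46655) = 5·6^5 + 5·6^4 + 5·6^3 + 5·6^2 + 5·6 + 5. Bump = 98040. G_5 = 98039.
G_5 = 98039. HB_7(98039) = 5·7^5 + 5·7^4 + 5·7^3 + 5·7^2 + 5·7 + 4. Bump = 187244. G_6 = 187243.
G_6 = 187243. HB_8(187243) = 5·8^5 + 5·8^4 + 5·8^3 + 5·8^2 + 5·8 + 3. Bump = 332148. G_7 = 332147.

5·9^5 + 5·9^4 + 5·9^3 + 5·9^2 + 5·9 + 2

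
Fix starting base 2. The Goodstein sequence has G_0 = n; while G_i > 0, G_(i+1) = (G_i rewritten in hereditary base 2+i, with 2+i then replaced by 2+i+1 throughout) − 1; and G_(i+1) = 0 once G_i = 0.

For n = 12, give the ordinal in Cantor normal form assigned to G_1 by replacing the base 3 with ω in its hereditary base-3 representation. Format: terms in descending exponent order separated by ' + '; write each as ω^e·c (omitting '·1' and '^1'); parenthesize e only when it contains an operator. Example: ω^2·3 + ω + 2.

ω^(ω + 1) + ω^2·2 + ω·2 + 2

12 —HB2→ 2^(2 + 1) + 2^2 —bump→ 3^(3 + 1) + 3^3 = 108 —(−1)→ 107
107 —HB3→ 3^(3 + 1) + 2·3^2 + 2·3 + 2 —bump→ 4^(4 + 1) + 2·4^2 + 2·4 + 2 = 1066 —(−1)→ 1065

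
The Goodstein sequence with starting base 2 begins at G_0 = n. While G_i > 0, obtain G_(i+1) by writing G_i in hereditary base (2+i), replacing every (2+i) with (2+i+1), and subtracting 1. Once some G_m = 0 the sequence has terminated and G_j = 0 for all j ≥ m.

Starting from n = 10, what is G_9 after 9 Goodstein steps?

i=0: 10 = 2^(2 + 1) + 2 (b=2); 2→3: 3^(3 + 1) + 3 = 84; 84−1 = 83
i=1: 83 = 3^(3 + 1) + 2 (b=3); 3→4: 4^(4 + 1) + 2 = 1026; 1026−1 = 1025
i=2: 1025 = 4^(4 + 1) + 1 (b=4); 4→5: 5^(5 + 1) + 1 = 15626; 15626−1 = 15625
i=3: 15625 = 5^(5 + 1) (b=5); 5→6: 6^(6 + 1) = 279936; 279936−1 = 279935
i=4: 279935 = 5·6^6 + 5·6^5 + 5·6^4 + 5·6^3 + 5·6^2 + 5·6 + 5 (b=6); 6→7: 5·7^7 + 5·7^5 + 5·7^4 + 5·7^3 + 5·7^2 + 5·7 + 5 = 4215755; 4215755−1 = 4215754
i=5: 4215754 = 5·7^7 + 5·7^5 + 5·7^4 + 5·7^3 + 5·7^2 + 5·7 + 4 (b=7); 7→8: 5·8^8 + 5·8^5 + 5·8^4 + 5·8^3 + 5·8^2 + 5·8 + 4 = 84073324; 84073324−1 = 84073323
i=6: 84073323 = 5·8^8 + 5·8^5 + 5·8^4 + 5·8^3 + 5·8^2 + 5·8 + 3 (b=8); 8→9: 5·9^9 + 5·9^5 + 5·9^4 + 5·9^3 + 5·9^2 + 5·9 + 3 = 1937434593; 1937434593−1 = 1937434592
i=7: 1937434592 = 5·9^9 + 5·9^5 + 5·9^4 + 5·9^3 + 5·9^2 + 5·9 + 2 (b=9); 9→10: 5·10^10 + 5·10^5 + 5·10^4 + 5·10^3 + 5·10^2 + 5·10 + 2 = 50000555552; 50000555552−1 = 50000555551
i=8: 50000555551 = 5·10^10 + 5·10^5 + 5·10^4 + 5·10^3 + 5·10^2 + 5·10 + 1 (b=10); 10→11: 5·11^11 + 5·11^5 + 5·11^4 + 5·11^3 + 5·11^2 + 5·11 + 1 = 1426559238831; 1426559238831−1 = 1426559238830

1426559238830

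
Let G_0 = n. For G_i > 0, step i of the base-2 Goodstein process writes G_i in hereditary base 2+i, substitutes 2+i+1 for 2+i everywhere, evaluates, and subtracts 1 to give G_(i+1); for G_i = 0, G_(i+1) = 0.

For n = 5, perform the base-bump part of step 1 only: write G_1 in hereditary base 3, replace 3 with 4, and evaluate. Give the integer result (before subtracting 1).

base 2: 5 = 2^2 + 1; at 3: 3^3 + 1 = 28; next = 27
base 3: 27 = 3^3; at 4: 4^4 = 256; next = 255

256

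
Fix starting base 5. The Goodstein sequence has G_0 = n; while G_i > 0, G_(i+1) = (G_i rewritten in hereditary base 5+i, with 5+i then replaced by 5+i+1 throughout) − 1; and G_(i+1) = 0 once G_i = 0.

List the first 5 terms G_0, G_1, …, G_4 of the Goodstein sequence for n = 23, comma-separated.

23, 26, 29, 32, 35

step 0: 23 = 4·5 + 3; sub 6 for 5: 4·6 + 3; = 27; G_1 = 27−1 = 26
step 1: 26 = 4·6 + 2; sub 7 for 6: 4·7 + 2; = 30; G_2 = 30−1 = 29
step 2: 29 = 4·7 + 1; sub 8 for 7: 4·8 + 1; = 33; G_3 = 33−1 = 32
step 3: 32 = 4·8; sub 9 for 8: 4·9; = 36; G_4 = 36−1 = 35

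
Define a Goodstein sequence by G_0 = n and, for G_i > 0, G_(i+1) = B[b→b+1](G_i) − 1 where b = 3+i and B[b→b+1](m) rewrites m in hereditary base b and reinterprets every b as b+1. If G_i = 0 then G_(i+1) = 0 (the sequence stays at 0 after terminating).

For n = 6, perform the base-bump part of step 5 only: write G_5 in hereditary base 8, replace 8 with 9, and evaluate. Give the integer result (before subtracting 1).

7

base 3: 6 = 2·3; at 4: 2·4 = 8; next = 7
base 4: 7 = 4 + 3; at 5: 5 + 3 = 8; next = 7
base 5: 7 = 5 + 2; at 6: 6 + 2 = 8; next = 7
base 6: 7 = 6 + 1; at 7: 7 + 1 = 8; next = 7
base 7: 7 = 7; at 8: 8 = 8; next = 7
base 8: 7 = 7; at 9: 7 = 7; next = 6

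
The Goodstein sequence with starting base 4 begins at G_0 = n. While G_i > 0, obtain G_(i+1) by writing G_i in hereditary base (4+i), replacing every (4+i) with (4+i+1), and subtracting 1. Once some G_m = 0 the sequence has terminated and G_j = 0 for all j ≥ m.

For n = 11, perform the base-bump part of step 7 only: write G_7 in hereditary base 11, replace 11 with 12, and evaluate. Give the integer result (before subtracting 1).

(0) 11|_4 = 2·4 + 3 ↦ 2·5 + 3|_5 = 13 ⇒ 12
(1) 12|_5 = 2·5 + 2 ↦ 2·6 + 2|_6 = 14 ⇒ 13
(2) 13|_6 = 2·6 + 1 ↦ 2·7 + 1|_7 = 15 ⇒ 14
(3) 14|_7 = 2·7 ↦ 2·8|_8 = 16 ⇒ 15
(4) 15|_8 = 8 + 7 ↦ 9 + 7|_9 = 16 ⇒ 15
(5) 15|_9 = 9 + 6 ↦ 10 + 6|_10 = 16 ⇒ 15
(6) 15|_10 = 10 + 5 ↦ 11 + 5|_11 = 16 ⇒ 15

16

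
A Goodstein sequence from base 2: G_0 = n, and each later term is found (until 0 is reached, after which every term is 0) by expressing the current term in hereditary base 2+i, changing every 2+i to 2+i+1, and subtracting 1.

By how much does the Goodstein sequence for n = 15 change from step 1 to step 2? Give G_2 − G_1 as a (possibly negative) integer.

(0) 15|_2 = 2^(2 + 1) + 2^2 + 2 + 1 ↦ 3^(3 + 1) + 3^3 + 3 + 1|_3 = 112 ⇒ 111
(1) 111|_3 = 3^(3 + 1) + 3^3 + 3 ↦ 4^(4 + 1) + 4^4 + 4|_4 = 1284 ⇒ 1283

1172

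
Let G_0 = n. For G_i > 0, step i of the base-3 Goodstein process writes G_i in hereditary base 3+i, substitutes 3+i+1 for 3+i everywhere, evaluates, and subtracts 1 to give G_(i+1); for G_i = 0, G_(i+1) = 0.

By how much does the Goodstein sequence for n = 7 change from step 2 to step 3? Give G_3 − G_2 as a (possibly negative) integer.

[0] 7 ≡ 2·3 + 1 (base 3). Lift 4: 9. −1: 8.
[1] 8 ≡ 2·4 (base 4). Lift 5: 10. −1: 9.
[2] 9 ≡ 5 + 4 (base 5). Lift 6: 10. −1: 9.

0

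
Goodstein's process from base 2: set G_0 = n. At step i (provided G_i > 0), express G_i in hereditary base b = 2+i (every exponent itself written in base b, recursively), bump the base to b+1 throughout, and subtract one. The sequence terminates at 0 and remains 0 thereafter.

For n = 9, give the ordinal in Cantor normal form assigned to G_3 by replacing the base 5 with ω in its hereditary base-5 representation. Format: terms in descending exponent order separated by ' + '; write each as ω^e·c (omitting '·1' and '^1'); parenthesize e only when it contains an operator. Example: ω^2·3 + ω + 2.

i=0: 9 = 2^(2 + 1) + 1 (b=2); 2→3: 3^(3 + 1) + 1 = 82; 82−1 = 81
i=1: 81 = 3^(3 + 1) (b=3); 3→4: 4^(4 + 1) = 1024; 1024−1 = 1023
i=2: 1023 = 3·4^4 + 3·4^3 + 3·4^2 + 3·4 + 3 (b=4); 4→5: 3·5^5 + 3·5^3 + 3·5^2 + 3·5 + 3 = 9843; 9843−1 = 9842
i=3: 9842 = 3·5^5 + 3·5^3 + 3·5^2 + 3·5 + 2 (b=5); 5→6: 3·6^6 + 3·6^3 + 3·6^2 + 3·6 + 2 = 140744; 140744−1 = 140743

ω^ω·3 + ω^3·3 + ω^2·3 + ω·3 + 2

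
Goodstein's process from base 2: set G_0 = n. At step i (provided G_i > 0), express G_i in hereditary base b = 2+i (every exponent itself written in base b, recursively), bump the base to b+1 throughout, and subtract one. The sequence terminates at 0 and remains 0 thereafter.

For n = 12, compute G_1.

107

base 2: 12 = 2^(2 + 1) + 2^2; at 3: 3^(3 + 1) + 3^3 = 108; next = 107
base 3: 107 = 3^(3 + 1) + 2·3^2 + 2·3 + 2; at 4: 4^(4 + 1) + 2·4^2 + 2·4 + 2 = 1066; next = 1065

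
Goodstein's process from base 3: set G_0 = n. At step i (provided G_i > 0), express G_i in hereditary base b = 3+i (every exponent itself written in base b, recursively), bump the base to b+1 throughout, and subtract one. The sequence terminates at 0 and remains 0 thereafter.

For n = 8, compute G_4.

base 3: 8 = 2·3 + 2; at 4: 2·4 + 2 = 10; next = 9
base 4: 9 = 2·4 + 1; at 5: 2·5 + 1 = 11; next = 10
base 5: 10 = 2·5; at 6: 2·6 = 12; next = 11
base 6: 11 = 6 + 5; at 7: 7 + 5 = 12; next = 11
base 7: 11 = 7 + 4; at 8: 8 + 4 = 12; next = 11

11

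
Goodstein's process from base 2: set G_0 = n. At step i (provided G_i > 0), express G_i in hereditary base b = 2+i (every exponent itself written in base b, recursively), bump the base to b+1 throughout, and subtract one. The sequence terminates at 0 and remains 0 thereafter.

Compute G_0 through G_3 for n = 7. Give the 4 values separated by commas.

base 2: 7 = 2^2 + 2 + 1; at 3: 3^3 + 3 + 1 = 31; next = 30
base 3: 30 = 3^3 + 3; at 4: 4^4 + 4 = 260; next = 259
base 4: 259 = 4^4 + 3; at 5: 5^5 + 3 = 3128; next = 3127

7, 30, 259, 3127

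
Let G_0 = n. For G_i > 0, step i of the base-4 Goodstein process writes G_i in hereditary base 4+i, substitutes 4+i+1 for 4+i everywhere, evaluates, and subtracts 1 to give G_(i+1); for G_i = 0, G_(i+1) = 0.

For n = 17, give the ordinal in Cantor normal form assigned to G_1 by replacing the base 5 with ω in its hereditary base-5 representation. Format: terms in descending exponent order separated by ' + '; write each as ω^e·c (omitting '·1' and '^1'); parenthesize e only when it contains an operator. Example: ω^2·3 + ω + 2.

G_0=17  [base 4] 4^2 + 1  →[4↦5]→  5^2 + 1 = 26  −1 ⇒ G_1=25
G_1=25  [base 5] 5^2  →[5↦6]→  6^2 = 36  −1 ⇒ G_2=35

ω^2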